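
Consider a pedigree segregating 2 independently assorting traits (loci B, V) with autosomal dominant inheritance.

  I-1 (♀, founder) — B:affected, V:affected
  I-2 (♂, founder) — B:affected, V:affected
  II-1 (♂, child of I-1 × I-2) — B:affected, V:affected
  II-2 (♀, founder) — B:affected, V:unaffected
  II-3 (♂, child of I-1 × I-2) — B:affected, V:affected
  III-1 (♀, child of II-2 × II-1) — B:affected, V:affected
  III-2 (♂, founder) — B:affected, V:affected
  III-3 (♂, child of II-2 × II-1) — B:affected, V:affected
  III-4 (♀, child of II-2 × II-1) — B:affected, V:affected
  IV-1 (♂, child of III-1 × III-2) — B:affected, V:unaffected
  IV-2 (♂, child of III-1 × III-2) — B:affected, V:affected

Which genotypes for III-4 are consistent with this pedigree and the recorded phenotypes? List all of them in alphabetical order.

B/I-1 aff ·: Bb|BB
B/I-2 aff ·: Bb|BB
B/II-1 aff I-1×I-2: Bb|BB
B/II-2 aff ·: Bb|BB
B/II-3 aff I-1×I-2: Bb|BB
B/III-1 aff II-2×II-1: Bb|BB
B/III-2 aff ·: Bb|BB
B/III-3 aff II-2×II-1: Bb|BB
B/III-4 aff II-2×II-1: Bb|BB
B/IV-1 aff III-1×III-2: Bb|BB
B/IV-2 aff III-1×III-2: Bb|BB
⇒ B over [I-1,I-2,II-1,II-2,II-3,III-1,III-2,III-3,III-4,IV-1,IV-2]: 1023 consistent
V/I-1 aff ·: Vv|VV
V/I-2 aff ·: Vv|VV
V/II-1 aff I-1×I-2: Vv|VV
V/II-2 un ·: vv
V/II-3 aff I-1×I-2: Vv|VV
V/III-1 aff II-2×II-1: Vv
V/III-2 aff ·: Vv
V/III-3 aff II-2×II-1: Vv
V/III-4 aff II-2×II-1: Vv
V/IV-1 un III-1×III-2: vv
V/IV-2 aff III-1×III-2: Vv|VV
⇒ V over [I-1,I-2,II-1,II-2,II-3,III-1,III-2,III-3,III-4,IV-1,IV-2]: 26 consistent

III-4 ∈ {BB Vv, Bb Vv}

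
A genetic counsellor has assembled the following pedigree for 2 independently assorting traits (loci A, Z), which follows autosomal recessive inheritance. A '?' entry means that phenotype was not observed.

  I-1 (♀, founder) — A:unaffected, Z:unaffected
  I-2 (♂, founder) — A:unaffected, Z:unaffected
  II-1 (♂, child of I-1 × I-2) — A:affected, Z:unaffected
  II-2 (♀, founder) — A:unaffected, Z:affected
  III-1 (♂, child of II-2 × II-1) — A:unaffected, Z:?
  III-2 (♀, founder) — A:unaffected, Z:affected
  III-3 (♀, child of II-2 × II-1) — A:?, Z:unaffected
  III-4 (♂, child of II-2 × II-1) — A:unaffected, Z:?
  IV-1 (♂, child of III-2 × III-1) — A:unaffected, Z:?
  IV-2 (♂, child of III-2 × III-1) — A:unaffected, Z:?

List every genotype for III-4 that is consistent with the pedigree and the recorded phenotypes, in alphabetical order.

III-4 ∈ {Aa Zz, Aa zz}

A/I-1 un ·: Aa
A/I-2 un ·: Aa
A/II-1 aff I-1×I-2: aa
A/II-2 un ·: AA|Aa
A/III-1 un II-2×II-1: Aa
A/III-2 un ·: AA|Aa
A/III-3 ? II-2×II-1: Aa|aa
A/III-4 un II-2×II-1: Aa
A/IV-1 un III-2×III-1: AA|Aa
A/IV-2 un III-2×III-1: AA|Aa
⇒ A over [I-1,I-2,II-1,II-2,III-1,III-2,III-3,III-4,IV-1,IV-2]: 24 consistent
Z/I-1 un ·: ZZ|Zz
Z/I-2 un ·: ZZ|Zz
Z/II-1 un I-1×I-2: ZZ|Zz
Z/II-2 aff ·: zz
Z/III-1 ? II-2×II-1: Zz|zz
Z/III-2 aff ·: zz
Z/III-3 un II-2×II-1: Zz
Z/III-4 ? II-2×II-1: Zz|zz
Z/IV-1 ? III-2×III-1: Zz|zz
Z/IV-2 ? III-2×III-1: Zz|zz
⇒ Z over [I-1,I-2,II-1,II-2,III-1,III-2,III-3,III-4,IV-1,IV-2]: 46 consistent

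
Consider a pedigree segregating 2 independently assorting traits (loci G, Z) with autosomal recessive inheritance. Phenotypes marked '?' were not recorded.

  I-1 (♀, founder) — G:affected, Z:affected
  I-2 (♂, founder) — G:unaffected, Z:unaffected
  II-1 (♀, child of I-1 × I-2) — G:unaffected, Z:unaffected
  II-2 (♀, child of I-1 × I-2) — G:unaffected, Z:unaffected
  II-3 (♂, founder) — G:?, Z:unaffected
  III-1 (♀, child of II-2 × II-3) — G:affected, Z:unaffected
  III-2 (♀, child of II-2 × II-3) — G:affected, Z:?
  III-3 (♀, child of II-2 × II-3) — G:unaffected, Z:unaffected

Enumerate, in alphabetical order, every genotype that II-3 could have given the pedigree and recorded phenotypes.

G/I-1 aff ·: gg
G/I-2 un ·: GG|Gg
G/II-1 un I-1×I-2: Gg
G/II-2 un I-1×I-2: Gg
G/II-3 ? ·: Gg|gg
G/III-1 aff II-2×II-3: gg
G/III-2 aff II-2×II-3: gg
G/III-3 un II-2×II-3: GG|Gg
⇒ G over [I-1,I-2,II-1,II-2,II-3,III-1,III-2,III-3]: 6 consistent
Z/I-1 aff ·: zz
Z/I-2 un ·: ZZ|Zz
Z/II-1 un I-1×I-2: Zz
Z/II-2 un I-1×I-2: Zz
Z/II-3 un ·: ZZ|Zz
Z/III-1 un II-2×II-3: ZZ|Zz
Z/III-2 ? II-2×II-3: ZZ|Zz|zz
Z/III-3 un II-2×II-3: ZZ|Zz
⇒ Z over [I-1,I-2,II-1,II-2,II-3,III-1,III-2,III-3]: 40 consistent

II-3 ∈ {Gg ZZ, Gg Zz, gg ZZ, gg Zz}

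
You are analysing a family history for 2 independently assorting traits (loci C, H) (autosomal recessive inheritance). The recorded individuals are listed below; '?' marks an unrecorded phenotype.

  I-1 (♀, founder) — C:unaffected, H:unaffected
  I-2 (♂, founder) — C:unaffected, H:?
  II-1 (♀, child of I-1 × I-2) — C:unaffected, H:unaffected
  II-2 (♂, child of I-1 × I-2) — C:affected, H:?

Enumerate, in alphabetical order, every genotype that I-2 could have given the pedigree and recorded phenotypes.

I-2 ∈ {Cc HH, Cc Hh, Cc hh}

C/I-1 un ·: Cc
C/I-2 un ·: Cc
C/II-1 un I-1×I-2: CC|Cc
C/II-2 aff I-1×I-2: cc
⇒ C over [I-1,I-2,II-1,II-2]: 2 consistent
H/I-1 un ·: HH|Hh
H/I-2 ? ·: HH|Hh|hh
H/II-1 un I-1×I-2: HH|Hh
H/II-2 ? I-1×I-2: HH|Hh|hh
⇒ H over [I-1,I-2,II-1,II-2]: 18 consistent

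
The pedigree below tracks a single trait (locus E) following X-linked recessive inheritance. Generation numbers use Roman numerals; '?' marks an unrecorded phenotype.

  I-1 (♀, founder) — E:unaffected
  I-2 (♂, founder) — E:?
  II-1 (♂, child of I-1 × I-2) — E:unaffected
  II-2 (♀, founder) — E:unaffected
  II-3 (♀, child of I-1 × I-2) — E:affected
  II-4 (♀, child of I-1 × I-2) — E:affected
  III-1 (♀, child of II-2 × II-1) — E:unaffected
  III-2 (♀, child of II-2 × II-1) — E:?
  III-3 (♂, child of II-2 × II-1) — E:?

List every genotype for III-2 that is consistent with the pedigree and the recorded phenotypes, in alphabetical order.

III-2 ∈ {X^EX^E, X^EX^e}

E/I-1 un ·: X^EX^e
E/I-2 ? ·: X^eY
E/II-1 un I-1×I-2: X^EY
E/II-2 un ·: X^EX^E|X^EX^e
E/II-3 aff I-1×I-2: X^eX^e
E/II-4 aff I-1×I-2: X^eX^e
E/III-1 un II-2×II-1: X^EX^E|X^EX^e
E/III-2 ? II-2×II-1: X^EX^E|X^EX^e
E/III-3 ? II-2×II-1: X^EY|X^eY
⇒ E over [I-1,I-2,II-1,II-2,II-3,II-4,III-1,III-2,III-3]: 9 consistent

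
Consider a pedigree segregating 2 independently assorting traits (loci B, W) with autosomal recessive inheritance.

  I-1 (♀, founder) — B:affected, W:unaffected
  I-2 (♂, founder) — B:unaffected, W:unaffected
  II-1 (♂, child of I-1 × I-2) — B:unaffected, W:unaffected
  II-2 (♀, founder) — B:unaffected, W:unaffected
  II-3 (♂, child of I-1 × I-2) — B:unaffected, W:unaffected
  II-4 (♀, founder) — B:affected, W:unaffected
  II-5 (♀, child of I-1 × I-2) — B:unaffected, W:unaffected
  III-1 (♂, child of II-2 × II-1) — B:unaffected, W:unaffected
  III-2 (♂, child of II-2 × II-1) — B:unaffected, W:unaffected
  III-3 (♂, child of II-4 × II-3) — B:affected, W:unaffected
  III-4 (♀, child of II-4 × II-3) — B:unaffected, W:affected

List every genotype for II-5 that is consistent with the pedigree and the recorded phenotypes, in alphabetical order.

II-5 ∈ {Bb WW, Bb Ww}

B/I-1 aff ·: bb
B/I-2 un ·: BB|Bb
B/II-1 un I-1×I-2: Bb
B/II-2 un ·: BB|Bb
B/II-3 un I-1×I-2: Bb
B/II-4 aff ·: bb
B/II-5 un I-1×I-2: Bb
B/III-1 un II-2×II-1: BB|Bb
B/III-2 un II-2×II-1: BB|Bb
B/III-3 aff II-4×II-3: bb
B/III-4 un II-4×II-3: Bb
⇒ B over [I-1,I-2,II-1,II-2,II-3,II-4,II-5,III-1,III-2,III-3,III-4]: 16 consistent
W/I-1 un ·: WW|Ww
W/I-2 un ·: WW|Ww
W/II-1 un I-1×I-2: WW|Ww
W/II-2 un ·: WW|Ww
W/II-3 un I-1×I-2: Ww
W/II-4 un ·: Ww
W/II-5 un I-1×I-2: WW|Ww
W/III-1 un II-2×II-1: WW|Ww
W/III-2 un II-2×II-1: WW|Ww
W/III-3 un II-4×II-3: WW|Ww
W/III-4 aff II-4×II-3: ww
⇒ W over [I-1,I-2,II-1,II-2,II-3,II-4,II-5,III-1,III-2,III-3,III-4]: 156 consistent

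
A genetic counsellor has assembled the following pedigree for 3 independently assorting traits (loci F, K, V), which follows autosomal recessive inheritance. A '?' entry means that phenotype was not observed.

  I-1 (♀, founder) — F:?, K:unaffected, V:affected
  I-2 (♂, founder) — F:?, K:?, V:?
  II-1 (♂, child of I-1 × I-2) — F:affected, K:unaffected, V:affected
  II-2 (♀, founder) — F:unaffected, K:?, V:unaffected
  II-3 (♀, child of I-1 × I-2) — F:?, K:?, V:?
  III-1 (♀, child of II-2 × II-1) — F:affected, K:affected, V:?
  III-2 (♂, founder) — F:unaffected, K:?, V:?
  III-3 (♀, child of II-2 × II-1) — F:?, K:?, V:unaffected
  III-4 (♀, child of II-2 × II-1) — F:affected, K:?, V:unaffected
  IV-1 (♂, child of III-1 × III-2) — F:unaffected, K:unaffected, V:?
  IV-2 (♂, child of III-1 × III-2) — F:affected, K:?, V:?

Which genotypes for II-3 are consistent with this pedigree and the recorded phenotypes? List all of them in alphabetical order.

F/I-1 ? ·: Ff|ff
F/I-2 ? ·: Ff|ff
F/II-1 aff I-1×I-2: ff
F/II-2 un ·: Ff
F/II-3 ? I-1×I-2: FF|Ff|ff
F/III-1 aff II-2×II-1: ff
F/III-2 un ·: Ff
F/III-3 ? II-2×II-1: Ff|ff
F/III-4 aff II-2×II-1: ff
F/IV-1 un III-1×III-2: Ff
F/IV-2 aff III-1×III-2: ff
⇒ F over [I-1,I-2,II-1,II-2,II-3,III-1,III-2,III-3,III-4,IV-1,IV-2]: 16 consistent
K/I-1 un ·: KK|Kk
K/I-2 ? ·: KK|Kk|kk
K/II-1 un I-1×I-2: Kk
K/II-2 ? ·: Kk|kk
K/II-3 ? I-1×I-2: KK|Kk|kk
K/III-1 aff II-2×II-1: kk
K/III-2 ? ·: KK|Kk
K/III-3 ? II-2×II-1: KK|Kk|kk
K/III-4 ? II-2×II-1: KK|Kk|kk
K/IV-1 un III-1×III-2: Kk
K/IV-2 ? III-1×III-2: Kk|kk
⇒ K over [I-1,I-2,II-1,II-2,II-3,III-1,III-2,III-3,III-4,IV-1,IV-2]: 390 consistent
V/I-1 aff ·: vv
V/I-2 ? ·: Vv|vv
V/II-1 aff I-1×I-2: vv
V/II-2 un ·: VV|Vv
V/II-3 ? I-1×I-2: Vv|vv
V/III-1 ? II-2×II-1: Vv|vv
V/III-2 ? ·: VV|Vv|vv
V/III-3 un II-2×II-1: Vv
V/III-4 un II-2×II-1: Vv
V/IV-1 ? III-1×III-2: VV|Vv|vv
V/IV-2 ? III-1×III-2: VV|Vv|vv
⇒ V over [I-1,I-2,II-1,II-2,II-3,III-1,III-2,III-3,III-4,IV-1,IV-2]: 120 consistent

II-3 ∈ {FF KK Vv, FF KK vv, FF Kk Vv, FF Kk vv, FF kk Vv, FF kk vv, Ff KK Vv, Ff KK vv, Ff Kk Vv, Ff Kk vv, Ff kk Vv, Ff kk vv, ff KK Vv, ff KK vv, ff Kk Vv, ff Kk vv, ff kk Vv, ff kk vv}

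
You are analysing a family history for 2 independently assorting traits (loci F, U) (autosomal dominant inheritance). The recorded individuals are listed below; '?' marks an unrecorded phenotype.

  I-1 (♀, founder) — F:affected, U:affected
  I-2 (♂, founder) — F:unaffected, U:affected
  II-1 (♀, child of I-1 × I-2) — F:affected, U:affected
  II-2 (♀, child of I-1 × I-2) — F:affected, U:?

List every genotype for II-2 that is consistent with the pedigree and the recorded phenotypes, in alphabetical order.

II-2 ∈ {Ff UU, Ff Uu, Ff uu}

F/I-1 aff ·: Ff|FF
F/I-2 un ·: ff
F/II-1 aff I-1×I-2: Ff
F/II-2 aff I-1×I-2: Ff
⇒ F over [I-1,I-2,II-1,II-2]: 2 consistent
U/I-1 aff ·: Uu|UU
U/I-2 aff ·: Uu|UU
U/II-1 aff I-1×I-2: Uu|UU
U/II-2 ? I-1×I-2: uu|Uu|UU
⇒ U over [I-1,I-2,II-1,II-2]: 15 consistent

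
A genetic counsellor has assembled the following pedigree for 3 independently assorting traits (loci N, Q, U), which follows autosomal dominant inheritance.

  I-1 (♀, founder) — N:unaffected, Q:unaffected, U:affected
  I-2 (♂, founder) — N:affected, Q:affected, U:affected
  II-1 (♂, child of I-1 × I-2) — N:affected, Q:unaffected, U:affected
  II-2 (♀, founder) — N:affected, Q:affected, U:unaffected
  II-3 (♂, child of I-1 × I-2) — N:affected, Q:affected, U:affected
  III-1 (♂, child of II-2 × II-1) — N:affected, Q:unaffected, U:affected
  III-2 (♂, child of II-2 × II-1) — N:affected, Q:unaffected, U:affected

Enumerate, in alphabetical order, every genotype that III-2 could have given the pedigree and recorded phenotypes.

III-2 ∈ {NN qq Uu, Nn qq Uu}

N/I-1 un ·: nn
N/I-2 aff ·: Nn|NN
N/II-1 aff I-1×I-2: Nn
N/II-2 aff ·: Nn|NN
N/II-3 aff I-1×I-2: Nn
N/III-1 aff II-2×II-1: Nn|NN
N/III-2 aff II-2×II-1: Nn|NN
⇒ N over [I-1,I-2,II-1,II-2,II-3,III-1,III-2]: 16 consistent
Q/I-1 un ·: qq
Q/I-2 aff ·: Qq
Q/II-1 un I-1×I-2: qq
Q/II-2 aff ·: Qq
Q/II-3 aff I-1×I-2: Qq
Q/III-1 un II-2×II-1: qq
Q/III-2 un II-2×II-1: qq
⇒ Q over [I-1,I-2,II-1,II-2,II-3,III-1,III-2]: 1 consistent
U/I-1 aff ·: Uu|UU
U/I-2 aff ·: Uu|UU
U/II-1 aff I-1×I-2: Uu|UU
U/II-2 un ·: uu
U/II-3 aff I-1×I-2: Uu|UU
U/III-1 aff II-2×II-1: Uu
U/III-2 aff II-2×II-1: Uu
⇒ U over [I-1,I-2,II-1,II-2,II-3,III-1,III-2]: 13 consistent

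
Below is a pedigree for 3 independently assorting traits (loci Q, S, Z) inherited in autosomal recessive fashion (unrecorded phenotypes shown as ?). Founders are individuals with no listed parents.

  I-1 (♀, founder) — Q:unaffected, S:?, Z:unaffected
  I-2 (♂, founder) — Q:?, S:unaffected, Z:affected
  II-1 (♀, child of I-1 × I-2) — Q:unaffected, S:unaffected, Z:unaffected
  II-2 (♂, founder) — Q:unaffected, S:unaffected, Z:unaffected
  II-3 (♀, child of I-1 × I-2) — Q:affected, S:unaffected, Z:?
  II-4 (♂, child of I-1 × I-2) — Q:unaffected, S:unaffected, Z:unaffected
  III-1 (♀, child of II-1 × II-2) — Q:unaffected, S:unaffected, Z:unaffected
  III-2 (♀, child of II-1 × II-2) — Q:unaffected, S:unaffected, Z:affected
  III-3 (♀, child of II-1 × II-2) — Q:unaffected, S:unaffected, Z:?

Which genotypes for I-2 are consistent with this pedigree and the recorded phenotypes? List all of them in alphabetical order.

I-2 ∈ {Qq SS zz, Qq Ss zz, qq SS zz, qq Ss zz}

Q/I-1 un ·: Qq
Q/I-2 ? ·: Qq|qq
Q/II-1 un I-1×I-2: QQ|Qq
Q/II-2 un ·: QQ|Qq
Q/II-3 aff I-1×I-2: qq
Q/II-4 un I-1×I-2: QQ|Qq
Q/III-1 un II-1×II-2: QQ|Qq
Q/III-2 un II-1×II-2: QQ|Qq
Q/III-3 un II-1×II-2: QQ|Qq
⇒ Q over [I-1,I-2,II-1,II-2,II-3,II-4,III-1,III-2,III-3]: 66 consistent
S/I-1 ? ·: SS|Ss|ss
S/I-2 un ·: SS|Ss
S/II-1 un I-1×I-2: SS|Ss
S/II-2 un ·: SS|Ss
S/II-3 un I-1×I-2: SS|Ss
S/II-4 un I-1×I-2: SS|Ss
S/III-1 un II-1×II-2: SS|Ss
S/III-2 un II-1×II-2: SS|Ss
S/III-3 un II-1×II-2: SS|Ss
⇒ S over [I-1,I-2,II-1,II-2,II-3,II-4,III-1,III-2,III-3]: 341 consistent
Z/I-1 un ·: ZZ|Zz
Z/I-2 aff ·: zz
Z/II-1 un I-1×I-2: Zz
Z/II-2 un ·: Zz
Z/II-3 ? I-1×I-2: Zz|zz
Z/II-4 un I-1×I-2: Zz
Z/III-1 un II-1×II-2: ZZ|Zz
Z/III-2 aff II-1×II-2: zz
Z/III-3 ? II-1×II-2: ZZ|Zz|zz
⇒ Z over [I-1,I-2,II-1,II-2,II-3,II-4,III-1,III-2,III-3]: 18 consistent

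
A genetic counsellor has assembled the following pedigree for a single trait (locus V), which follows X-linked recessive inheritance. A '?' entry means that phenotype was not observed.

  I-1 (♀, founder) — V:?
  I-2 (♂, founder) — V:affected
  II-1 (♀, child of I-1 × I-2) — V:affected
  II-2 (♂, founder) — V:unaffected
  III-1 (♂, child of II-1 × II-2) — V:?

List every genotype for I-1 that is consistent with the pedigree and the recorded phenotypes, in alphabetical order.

I-1 ∈ {X^VX^v, X^vX^v}

V/I-1 ? ·: X^VX^v|X^vX^v
V/I-2 aff ·: X^vY
V/II-1 aff I-1×I-2: X^vX^v
V/II-2 un ·: X^VY
V/III-1 ? II-1×II-2: X^vY
⇒ V over [I-1,I-2,II-1,II-2,III-1]: 2 consistent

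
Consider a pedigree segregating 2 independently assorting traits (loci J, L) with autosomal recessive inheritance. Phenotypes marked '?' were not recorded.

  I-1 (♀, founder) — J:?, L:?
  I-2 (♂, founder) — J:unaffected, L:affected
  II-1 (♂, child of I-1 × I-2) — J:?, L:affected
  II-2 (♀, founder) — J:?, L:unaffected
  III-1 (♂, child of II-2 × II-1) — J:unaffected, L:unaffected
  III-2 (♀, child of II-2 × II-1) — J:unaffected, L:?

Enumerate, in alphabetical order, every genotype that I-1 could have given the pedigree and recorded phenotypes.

J/I-1 ? ·: JJ|Jj|jj
J/I-2 un ·: JJ|Jj
J/II-1 ? I-1×I-2: JJ|Jj|jj
J/II-2 ? ·: JJ|Jj|jj
J/III-1 un II-2×II-1: JJ|Jj
J/III-2 un II-2×II-1: JJ|Jj
⇒ J over [I-1,I-2,II-1,II-2,III-1,III-2]: 73 consistent
L/I-1 ? ·: Ll|ll
L/I-2 aff ·: ll
L/II-1 aff I-1×I-2: ll
L/II-2 un ·: LL|Ll
L/III-1 un II-2×II-1: Ll
L/III-2 ? II-2×II-1: Ll|ll
⇒ L over [I-1,I-2,II-1,II-2,III-1,III-2]: 6 consistent

I-1 ∈ {JJ Ll, JJ ll, Jj Ll, Jj ll, jj Ll, jj ll}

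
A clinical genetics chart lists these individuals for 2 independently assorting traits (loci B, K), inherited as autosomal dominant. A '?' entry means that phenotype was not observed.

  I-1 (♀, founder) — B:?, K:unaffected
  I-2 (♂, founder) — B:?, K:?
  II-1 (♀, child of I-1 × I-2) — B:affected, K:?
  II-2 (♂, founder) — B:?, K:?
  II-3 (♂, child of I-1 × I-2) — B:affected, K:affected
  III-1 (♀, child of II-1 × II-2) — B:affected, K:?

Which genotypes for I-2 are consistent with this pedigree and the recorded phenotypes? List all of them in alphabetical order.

I-2 ∈ {BB KK, BB Kk, Bb KK, Bb Kk, bb KK, bb Kk}

B/I-1 ? ·: bb|Bb|BB
B/I-2 ? ·: bb|Bb|BB
B/II-1 aff I-1×I-2: Bb|BB
B/II-2 ? ·: bb|Bb|BB
B/II-3 aff I-1×I-2: Bb|BB
B/III-1 aff II-1×II-2: Bb|BB
⇒ B over [I-1,I-2,II-1,II-2,II-3,III-1]: 78 consistent
K/I-1 un ·: kk
K/I-2 ? ·: Kk|KK
K/II-1 ? I-1×I-2: kk|Kk
K/II-2 ? ·: kk|Kk|KK
K/II-3 aff I-1×I-2: Kk
K/III-1 ? II-1×II-2: kk|Kk|KK
⇒ K over [I-1,I-2,II-1,II-2,II-3,III-1]: 18 consistent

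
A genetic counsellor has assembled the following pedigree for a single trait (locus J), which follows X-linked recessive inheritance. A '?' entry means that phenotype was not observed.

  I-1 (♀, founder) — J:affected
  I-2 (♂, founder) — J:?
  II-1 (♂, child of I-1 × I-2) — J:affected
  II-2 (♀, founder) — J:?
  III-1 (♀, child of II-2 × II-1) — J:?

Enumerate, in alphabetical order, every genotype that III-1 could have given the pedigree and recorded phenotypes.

J/I-1 aff ·: X^jX^j
J/I-2 ? ·: X^JY|X^jY
J/II-1 aff I-1×I-2: X^jY
J/II-2 ? ·: X^JX^J|X^JX^j|X^jX^j
J/III-1 ? II-2×II-1: X^JX^j|X^jX^j
⇒ J over [I-1,I-2,II-1,II-2,III-1]: 8 consistent

III-1 ∈ {X^JX^j, X^jX^j}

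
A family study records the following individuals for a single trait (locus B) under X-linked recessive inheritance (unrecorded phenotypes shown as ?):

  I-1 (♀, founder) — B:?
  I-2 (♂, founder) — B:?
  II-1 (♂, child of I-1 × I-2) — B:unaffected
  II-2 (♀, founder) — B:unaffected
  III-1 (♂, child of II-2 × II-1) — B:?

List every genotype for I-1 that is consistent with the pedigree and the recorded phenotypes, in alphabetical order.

I-1 ∈ {X^BX^B, X^BX^b}

B/I-1 ? ·: X^BX^B|X^BX^b
B/I-2 ? ·: X^BY|X^bY
B/II-1 un I-1×I-2: X^BY
B/II-2 un ·: X^BX^B|X^BX^b
B/III-1 ? II-2×II-1: X^BY|X^bY
⇒ B over [I-1,I-2,II-1,II-2,III-1]: 12 consistent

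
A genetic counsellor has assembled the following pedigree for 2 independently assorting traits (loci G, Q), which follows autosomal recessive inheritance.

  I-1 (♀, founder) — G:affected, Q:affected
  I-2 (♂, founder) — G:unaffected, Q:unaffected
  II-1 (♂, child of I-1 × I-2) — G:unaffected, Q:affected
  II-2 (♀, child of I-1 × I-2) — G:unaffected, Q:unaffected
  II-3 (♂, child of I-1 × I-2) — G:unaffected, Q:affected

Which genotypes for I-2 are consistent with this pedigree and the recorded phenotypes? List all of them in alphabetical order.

G/I-1 aff ·: gg
G/I-2 un ·: GG|Gg
G/II-1 un I-1×I-2: Gg
G/II-2 un I-1×I-2: Gg
G/II-3 un I-1×I-2: Gg
⇒ G over [I-1,I-2,II-1,II-2,II-3]: 2 consistent
Q/I-1 aff ·: qq
Q/I-2 un ·: Qq
Q/II-1 aff I-1×I-2: qq
Q/II-2 un I-1×I-2: Qq
Q/II-3 aff I-1×I-2: qq
⇒ Q over [I-1,I-2,II-1,II-2,II-3]: 1 consistent

I-2 ∈ {GG Qq, Gg Qq}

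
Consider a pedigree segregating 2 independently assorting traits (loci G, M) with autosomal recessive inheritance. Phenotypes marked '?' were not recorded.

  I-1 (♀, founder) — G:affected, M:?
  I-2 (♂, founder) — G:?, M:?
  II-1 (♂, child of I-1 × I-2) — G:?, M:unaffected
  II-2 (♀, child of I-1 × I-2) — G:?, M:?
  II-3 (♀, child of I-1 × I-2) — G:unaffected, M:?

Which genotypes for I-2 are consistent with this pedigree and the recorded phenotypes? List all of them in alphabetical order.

G/I-1 aff ·: gg
G/I-2 ? ·: GG|Gg
G/II-1 ? I-1×I-2: Gg|gg
G/II-2 ? I-1×I-2: Gg|gg
G/II-3 un I-1×I-2: Gg
⇒ G over [I-1,I-2,II-1,II-2,II-3]: 5 consistent
M/I-1 ? ·: MM|Mm|mm
M/I-2 ? ·: MM|Mm|mm
M/II-1 un I-1×I-2: MM|Mm
M/II-2 ? I-1×I-2: MM|Mm|mm
M/II-3 ? I-1×I-2: MM|Mm|mm
⇒ M over [I-1,I-2,II-1,II-2,II-3]: 45 consistent

I-2 ∈ {GG MM, GG Mm, GG mm, Gg MM, Gg Mm, Gg mm}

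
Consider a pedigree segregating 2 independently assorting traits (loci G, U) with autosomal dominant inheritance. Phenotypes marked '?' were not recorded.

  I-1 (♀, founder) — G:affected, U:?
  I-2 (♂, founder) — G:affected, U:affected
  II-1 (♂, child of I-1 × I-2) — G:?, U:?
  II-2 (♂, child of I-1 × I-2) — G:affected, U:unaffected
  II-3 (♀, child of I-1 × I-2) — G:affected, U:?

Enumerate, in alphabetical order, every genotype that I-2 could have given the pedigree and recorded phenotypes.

G/I-1 aff ·: Gg|GG
G/I-2 aff ·: Gg|GG
G/II-1 ? I-1×I-2: gg|Gg|GG
G/II-2 aff I-1×I-2: Gg|GG
G/II-3 aff I-1×I-2: Gg|GG
⇒ G over [I-1,I-2,II-1,II-2,II-3]: 29 consistent
U/I-1 ? ·: uu|Uu
U/I-2 aff ·: Uu
U/II-1 ? I-1×I-2: uu|Uu|UU
U/II-2 un I-1×I-2: uu
U/II-3 ? I-1×I-2: uu|Uu|UU
⇒ U over [I-1,I-2,II-1,II-2,II-3]: 13 consistent

I-2 ∈ {GG Uu, Gg Uu}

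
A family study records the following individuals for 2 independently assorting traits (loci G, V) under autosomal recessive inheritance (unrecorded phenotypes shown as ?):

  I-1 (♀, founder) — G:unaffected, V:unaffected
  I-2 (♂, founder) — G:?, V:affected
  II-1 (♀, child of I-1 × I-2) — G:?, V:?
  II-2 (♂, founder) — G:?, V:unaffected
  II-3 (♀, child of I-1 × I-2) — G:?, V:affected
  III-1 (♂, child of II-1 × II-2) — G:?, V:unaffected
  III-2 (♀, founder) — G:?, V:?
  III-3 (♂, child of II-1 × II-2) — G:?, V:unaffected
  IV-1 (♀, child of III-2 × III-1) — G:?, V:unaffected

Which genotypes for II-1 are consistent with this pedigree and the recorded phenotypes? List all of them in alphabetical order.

II-1 ∈ {GG Vv, GG vv, Gg Vv, Gg vv, gg Vv, gg vv}

G/I-1 un ·: GG|Gg
G/I-2 ? ·: GG|Gg|gg
G/II-1 ? I-1×I-2: GG|Gg|gg
G/II-2 ? ·: GG|Gg|gg
G/II-3 ? I-1×I-2: GG|Gg|gg
G/III-1 ? II-1×II-2: GG|Gg|gg
G/III-2 ? ·: GG|Gg|gg
G/III-3 ? II-1×II-2: GG|Gg|gg
G/IV-1 ? III-2×III-1: GG|Gg|gg
⇒ G over [I-1,I-2,II-1,II-2,II-3,III-1,III-2,III-3,IV-1]: 1319 consistent
V/I-1 un ·: Vv
V/I-2 aff ·: vv
V/II-1 ? I-1×I-2: Vv|vv
V/II-2 un ·: VV|Vv
V/II-3 aff I-1×I-2: vv
V/III-1 un II-1×II-2: VV|Vv
V/III-2 ? ·: VV|Vv|vv
V/III-3 un II-1×II-2: VV|Vv
V/IV-1 un III-2×III-1: VV|Vv
⇒ V over [I-1,I-2,II-1,II-2,II-3,III-1,III-2,III-3,IV-1]: 46 consistent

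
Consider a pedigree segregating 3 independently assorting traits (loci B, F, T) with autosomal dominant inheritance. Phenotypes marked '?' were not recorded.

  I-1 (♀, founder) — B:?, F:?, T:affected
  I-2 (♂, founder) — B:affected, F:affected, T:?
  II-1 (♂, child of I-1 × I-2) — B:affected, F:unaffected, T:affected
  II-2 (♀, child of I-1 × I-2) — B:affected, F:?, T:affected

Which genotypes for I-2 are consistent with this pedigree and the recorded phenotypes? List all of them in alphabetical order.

I-2 ∈ {BB Ff TT, BB Ff Tt, BB Ff tt, Bb Ff TT, Bb Ff Tt, Bb Ff tt}

B/I-1 ? ·: bb|Bb|BB
B/I-2 aff ·: Bb|BB
B/II-1 aff I-1×I-2: Bb|BB
B/II-2 aff I-1×I-2: Bb|BB
⇒ B over [I-1,I-2,II-1,II-2]: 15 consistent
F/I-1 ? ·: ff|Ff
F/I-2 aff ·: Ff
F/II-1 un I-1×I-2: ff
F/II-2 ? I-1×I-2: ff|Ff|FF
⇒ F over [I-1,I-2,II-1,II-2]: 5 consistent
T/I-1 aff ·: Tt|TT
T/I-2 ? ·: tt|Tt|TT
T/II-1 aff I-1×I-2: Tt|TT
T/II-2 aff I-1×I-2: Tt|TT
⇒ T over [I-1,I-2,II-1,II-2]: 15 consistent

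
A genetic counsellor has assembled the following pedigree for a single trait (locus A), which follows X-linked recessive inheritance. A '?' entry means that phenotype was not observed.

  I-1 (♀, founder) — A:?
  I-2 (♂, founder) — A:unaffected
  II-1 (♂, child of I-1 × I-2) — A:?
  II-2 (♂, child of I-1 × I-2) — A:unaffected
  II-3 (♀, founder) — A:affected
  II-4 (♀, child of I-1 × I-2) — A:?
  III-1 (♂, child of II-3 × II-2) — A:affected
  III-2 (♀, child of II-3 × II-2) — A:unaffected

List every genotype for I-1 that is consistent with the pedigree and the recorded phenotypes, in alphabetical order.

A/I-1 ? ·: X^AX^A|X^AX^a
A/I-2 un ·: X^AY
A/II-1 ? I-1×I-2: X^AY|X^aY
A/II-2 un I-1×I-2: X^AY
A/II-3 aff ·: X^aX^a
A/II-4 ? I-1×I-2: X^AX^A|X^AX^a
A/III-1 aff II-3×II-2: X^aY
A/III-2 un II-3×II-2: X^AX^a
⇒ A over [I-1,I-2,II-1,II-2,II-3,II-4,III-1,III-2]: 5 consistent

I-1 ∈ {X^AX^A, X^AX^a}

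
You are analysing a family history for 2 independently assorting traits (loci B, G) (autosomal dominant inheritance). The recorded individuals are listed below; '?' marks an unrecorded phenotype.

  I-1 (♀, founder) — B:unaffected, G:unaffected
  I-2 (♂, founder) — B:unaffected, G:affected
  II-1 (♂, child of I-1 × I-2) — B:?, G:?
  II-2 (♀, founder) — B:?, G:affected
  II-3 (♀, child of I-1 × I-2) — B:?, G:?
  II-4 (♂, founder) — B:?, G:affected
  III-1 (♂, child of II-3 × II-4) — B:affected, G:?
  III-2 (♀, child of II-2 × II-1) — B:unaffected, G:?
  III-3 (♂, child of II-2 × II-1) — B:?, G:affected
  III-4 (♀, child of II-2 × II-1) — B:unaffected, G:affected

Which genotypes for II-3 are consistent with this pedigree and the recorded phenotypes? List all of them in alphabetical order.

II-3 ∈ {bb Gg, bb gg}

B/I-1 un ·: bb
B/I-2 un ·: bb
B/II-1 ? I-1×I-2: bb
B/II-2 ? ·: bb|Bb
B/II-3 ? I-1×I-2: bb
B/II-4 ? ·: Bb|BB
B/III-1 aff II-3×II-4: Bb
B/III-2 un II-2×II-1: bb
B/III-3 ? II-2×II-1: bb|Bb
B/III-4 un II-2×II-1: bb
⇒ B over [I-1,I-2,II-1,II-2,II-3,II-4,III-1,III-2,III-3,III-4]: 6 consistent
G/I-1 un ·: gg
G/I-2 aff ·: Gg|GG
G/II-1 ? I-1×I-2: gg|Gg
G/II-2 aff ·: Gg|GG
G/II-3 ? I-1×I-2: gg|Gg
G/II-4 aff ·: Gg|GG
G/III-1 ? II-3×II-4: gg|Gg|GG
G/III-2 ? II-2×II-1: gg|Gg|GG
G/III-3 aff II-2×II-1: Gg|GG
G/III-4 aff II-2×II-1: Gg|GG
⇒ G over [I-1,I-2,II-1,II-2,II-3,II-4,III-1,III-2,III-3,III-4]: 284 consistent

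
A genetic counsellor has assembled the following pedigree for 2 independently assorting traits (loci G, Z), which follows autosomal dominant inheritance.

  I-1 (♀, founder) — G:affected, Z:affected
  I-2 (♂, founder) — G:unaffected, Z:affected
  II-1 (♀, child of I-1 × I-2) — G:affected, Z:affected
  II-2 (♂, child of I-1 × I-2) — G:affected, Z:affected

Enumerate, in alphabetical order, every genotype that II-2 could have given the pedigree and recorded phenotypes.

G/I-1 aff ·: Gg|GG
G/I-2 un ·: gg
G/II-1 aff I-1×I-2: Gg
G/II-2 aff I-1×I-2: Gg
⇒ G over [I-1,I-2,II-1,II-2]: 2 consistent
Z/I-1 aff ·: Zz|ZZ
Z/I-2 aff ·: Zz|ZZ
Z/II-1 aff I-1×I-2: Zz|ZZ
Z/II-2 aff I-1×I-2: Zz|ZZ
⇒ Z over [I-1,I-2,II-1,II-2]: 13 consistent

II-2 ∈ {Gg ZZ, Gg Zz}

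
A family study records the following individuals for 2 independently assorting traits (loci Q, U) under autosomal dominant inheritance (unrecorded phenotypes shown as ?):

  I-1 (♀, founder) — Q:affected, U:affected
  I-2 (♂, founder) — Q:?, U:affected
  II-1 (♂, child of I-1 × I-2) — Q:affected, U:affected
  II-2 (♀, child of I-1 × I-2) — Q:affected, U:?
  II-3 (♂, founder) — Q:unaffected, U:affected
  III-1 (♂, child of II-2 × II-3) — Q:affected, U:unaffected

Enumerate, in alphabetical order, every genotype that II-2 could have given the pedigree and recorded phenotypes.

II-2 ∈ {QQ Uu, QQ uu, Qq Uu, Qq uu}

Q/I-1 aff ·: Qq|QQ
Q/I-2 ? ·: qq|Qq|QQ
Q/II-1 aff I-1×I-2: Qq|QQ
Q/II-2 aff I-1×I-2: Qq|QQ
Q/II-3 un ·: qq
Q/III-1 aff II-2×II-3: Qq
⇒ Q over [I-1,I-2,II-1,II-2,II-3,III-1]: 15 consistent
U/I-1 aff ·: Uu|UU
U/I-2 aff ·: Uu|UU
U/II-1 aff I-1×I-2: Uu|UU
U/II-2 ? I-1×I-2: uu|Uu
U/II-3 aff ·: Uu
U/III-1 un II-2×II-3: uu
⇒ U over [I-1,I-2,II-1,II-2,II-3,III-1]: 8 consistent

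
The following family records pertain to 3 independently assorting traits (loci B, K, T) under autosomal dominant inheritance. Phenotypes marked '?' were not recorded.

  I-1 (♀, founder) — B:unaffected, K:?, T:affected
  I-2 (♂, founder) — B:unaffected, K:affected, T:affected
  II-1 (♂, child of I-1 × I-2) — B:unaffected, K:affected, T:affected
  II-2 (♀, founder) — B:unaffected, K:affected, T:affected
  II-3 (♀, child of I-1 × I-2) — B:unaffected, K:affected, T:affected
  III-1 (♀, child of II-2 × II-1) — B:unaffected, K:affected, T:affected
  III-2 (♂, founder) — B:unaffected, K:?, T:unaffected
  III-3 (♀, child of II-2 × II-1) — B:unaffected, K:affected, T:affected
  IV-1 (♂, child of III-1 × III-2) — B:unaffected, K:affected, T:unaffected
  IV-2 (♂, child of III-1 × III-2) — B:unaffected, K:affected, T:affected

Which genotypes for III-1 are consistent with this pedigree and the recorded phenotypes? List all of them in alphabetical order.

B/I-1 un ·: bb
B/I-2 un ·: bb
B/II-1 un I-1×I-2: bb
B/II-2 un ·: bb
B/II-3 un I-1×I-2: bb
B/III-1 un II-2×II-1: bb
B/III-2 un ·: bb
B/III-3 un II-2×II-1: bb
B/IV-1 un III-1×III-2: bb
B/IV-2 un III-1×III-2: bb
⇒ B over [I-1,I-2,II-1,II-2,II-3,III-1,III-2,III-3,IV-1,IV-2]: 1 consistent
K/I-1 ? ·: kk|Kk|KK
K/I-2 aff ·: Kk|KK
K/II-1 aff I-1×I-2: Kk|KK
K/II-2 aff ·: Kk|KK
K/II-3 aff I-1×I-2: Kk|KK
K/III-1 aff II-2×II-1: Kk|KK
K/III-2 ? ·: kk|Kk|KK
K/III-3 aff II-2×II-1: Kk|KK
K/IV-1 aff III-1×III-2: Kk|KK
K/IV-2 aff III-1×III-2: Kk|KK
⇒ K over [I-1,I-2,II-1,II-2,II-3,III-1,III-2,III-3,IV-1,IV-2]: 732 consistent
T/I-1 aff ·: Tt|TT
T/I-2 aff ·: Tt|TT
T/II-1 aff I-1×I-2: Tt|TT
T/II-2 aff ·: Tt|TT
T/II-3 aff I-1×I-2: Tt|TT
T/III-1 aff II-2×II-1: Tt
T/III-2 un ·: tt
T/III-3 aff II-2×II-1: Tt|TT
T/IV-1 un III-1×III-2: tt
T/IV-2 aff III-1×III-2: Tt
⇒ T over [I-1,I-2,II-1,II-2,II-3,III-1,III-2,III-3,IV-1,IV-2]: 38 consistent

III-1 ∈ {bb KK Tt, bb Kk Tt}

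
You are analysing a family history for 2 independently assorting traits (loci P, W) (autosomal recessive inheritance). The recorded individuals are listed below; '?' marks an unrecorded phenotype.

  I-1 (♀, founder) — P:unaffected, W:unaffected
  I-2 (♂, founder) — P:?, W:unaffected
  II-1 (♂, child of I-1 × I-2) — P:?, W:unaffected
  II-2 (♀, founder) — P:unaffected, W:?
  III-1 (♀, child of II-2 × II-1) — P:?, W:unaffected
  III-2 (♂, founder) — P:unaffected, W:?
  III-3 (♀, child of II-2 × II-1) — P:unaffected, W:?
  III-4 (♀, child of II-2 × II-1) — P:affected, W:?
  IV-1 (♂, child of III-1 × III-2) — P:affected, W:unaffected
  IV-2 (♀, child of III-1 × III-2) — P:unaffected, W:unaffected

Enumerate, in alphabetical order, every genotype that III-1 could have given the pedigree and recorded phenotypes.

P/I-1 un ·: PP|Pp
P/I-2 ? ·: PP|Pp|pp
P/II-1 ? I-1×I-2: Pp|pp
P/II-2 un ·: Pp
P/III-1 ? II-2×II-1: Pp|pp
P/III-2 un ·: Pp
P/III-3 un II-2×II-1: PP|Pp
P/III-4 aff II-2×II-1: pp
P/IV-1 aff III-1×III-2: pp
P/IV-2 un III-1×III-2: PP|Pp
⇒ P over [I-1,I-2,II-1,II-2,III-1,III-2,III-3,III-4,IV-1,IV-2]: 36 consistent
W/I-1 un ·: WW|Ww
W/I-2 un ·: WW|Ww
W/II-1 un I-1×I-2: WW|Ww
W/II-2 ? ·: WW|Ww|ww
W/III-1 un II-2×II-1: WW|Ww
W/III-2 ? ·: WW|Ww|ww
W/III-3 ? II-2×II-1: WW|Ww|ww
W/III-4 ? II-2×II-1: WW|Ww|ww
W/IV-1 un III-1×III-2: WW|Ww
W/IV-2 un III-1×III-2: WW|Ww
⇒ W over [I-1,I-2,II-1,II-2,III-1,III-2,III-3,III-4,IV-1,IV-2]: 993 consistent

III-1 ∈ {Pp WW, Pp Ww, pp WW, pp Ww}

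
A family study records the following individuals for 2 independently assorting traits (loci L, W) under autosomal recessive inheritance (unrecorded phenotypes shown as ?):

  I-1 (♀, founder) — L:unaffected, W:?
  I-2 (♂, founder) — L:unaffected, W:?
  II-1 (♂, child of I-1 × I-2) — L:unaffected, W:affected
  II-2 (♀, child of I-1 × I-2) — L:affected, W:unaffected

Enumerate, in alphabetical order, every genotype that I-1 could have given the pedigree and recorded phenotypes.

I-1 ∈ {Ll Ww, Ll ww}

L/I-1 un ·: Ll
L/I-2 un ·: Ll
L/II-1 un I-1×I-2: LL|Ll
L/II-2 aff I-1×I-2: ll
⇒ L over [I-1,I-2,II-1,II-2]: 2 consistent
W/I-1 ? ·: Ww|ww
W/I-2 ? ·: Ww|ww
W/II-1 aff I-1×I-2: ww
W/II-2 un I-1×I-2: WW|Ww
⇒ W over [I-1,I-2,II-1,II-2]: 4 consistent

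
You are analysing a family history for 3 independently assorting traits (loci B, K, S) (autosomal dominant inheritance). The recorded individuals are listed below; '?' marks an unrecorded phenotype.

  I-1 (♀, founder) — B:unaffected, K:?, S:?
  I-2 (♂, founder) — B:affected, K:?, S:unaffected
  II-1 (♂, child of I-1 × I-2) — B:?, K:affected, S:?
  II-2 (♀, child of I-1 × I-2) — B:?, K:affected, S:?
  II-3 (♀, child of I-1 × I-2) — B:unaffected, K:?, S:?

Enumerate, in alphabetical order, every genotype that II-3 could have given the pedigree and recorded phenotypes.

B/I-1 un ·: bb
B/I-2 aff ·: Bb
B/II-1 ? I-1×I-2: bb|Bb
B/II-2 ? I-1×I-2: bb|Bb
B/II-3 un I-1×I-2: bb
⇒ B over [I-1,I-2,II-1,II-2,II-3]: 4 consistent
K/I-1 ? ·: kk|Kk|KK
K/I-2 ? ·: kk|Kk|KK
K/II-1 aff I-1×I-2: Kk|KK
K/II-2 aff I-1×I-2: Kk|KK
K/II-3 ? I-1×I-2: kk|Kk|KK
⇒ K over [I-1,I-2,II-1,II-2,II-3]: 35 consistent
S/I-1 ? ·: ss|Ss|SS
S/I-2 un ·: ss
S/II-1 ? I-1×I-2: ss|Ss
S/II-2 ? I-1×I-2: ss|Ss
S/II-3 ? I-1×I-2: ss|Ss
⇒ S over [I-1,I-2,II-1,II-2,II-3]: 10 consistent

II-3 ∈ {bb KK Ss, bb KK ss, bb Kk Ss, bb Kk ss, bb kk Ss, bb kk ss}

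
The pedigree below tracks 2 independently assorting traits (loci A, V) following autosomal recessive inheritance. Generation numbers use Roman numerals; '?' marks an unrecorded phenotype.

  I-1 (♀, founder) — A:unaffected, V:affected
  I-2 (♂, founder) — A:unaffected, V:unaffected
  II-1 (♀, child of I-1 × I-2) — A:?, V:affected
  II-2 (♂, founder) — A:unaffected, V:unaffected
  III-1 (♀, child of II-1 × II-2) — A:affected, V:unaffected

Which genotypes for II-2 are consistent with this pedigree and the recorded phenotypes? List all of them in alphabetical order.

II-2 ∈ {Aa VV, Aa Vv}

A/I-1 un ·: AA|Aa
A/I-2 un ·: AA|Aa
A/II-1 ? I-1×I-2: Aa|aa
A/II-2 un ·: Aa
A/III-1 aff II-1×II-2: aa
⇒ A over [I-1,I-2,II-1,II-2,III-1]: 4 consistent
V/I-1 aff ·: vv
V/I-2 un ·: Vv
V/II-1 aff I-1×I-2: vv
V/II-2 un ·: VV|Vv
V/III-1 un II-1×II-2: Vv
⇒ V over [I-1,I-2,II-1,II-2,III-1]: 2 consistent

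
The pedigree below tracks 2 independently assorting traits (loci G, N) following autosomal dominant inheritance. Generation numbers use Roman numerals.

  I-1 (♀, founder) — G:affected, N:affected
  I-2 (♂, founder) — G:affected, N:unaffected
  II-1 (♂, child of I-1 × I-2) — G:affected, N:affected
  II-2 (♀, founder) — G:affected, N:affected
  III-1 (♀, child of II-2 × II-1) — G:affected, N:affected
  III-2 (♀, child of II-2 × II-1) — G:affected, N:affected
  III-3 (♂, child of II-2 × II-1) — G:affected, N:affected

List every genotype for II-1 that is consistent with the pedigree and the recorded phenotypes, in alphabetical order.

G/I-1 aff ·: Gg|GG
G/I-2 aff ·: Gg|GG
G/II-1 aff I-1×I-2: Gg|GG
G/II-2 aff ·: Gg|GG
G/III-1 aff II-2×II-1: Gg|GG
G/III-2 aff II-2×II-1: Gg|GG
G/III-3 aff II-2×II-1: Gg|GG
⇒ G over [I-1,I-2,II-1,II-2,III-1,III-2,III-3]: 84 consistent
N/I-1 aff ·: Nn|NN
N/I-2 un ·: nn
N/II-1 aff I-1×I-2: Nn
N/II-2 aff ·: Nn|NN
N/III-1 aff II-2×II-1: Nn|NN
N/III-2 aff II-2×II-1: Nn|NN
N/III-3 aff II-2×II-1: Nn|NN
⇒ N over [I-1,I-2,II-1,II-2,III-1,III-2,III-3]: 32 consistent

II-1 ∈ {GG Nn, Gg Nn}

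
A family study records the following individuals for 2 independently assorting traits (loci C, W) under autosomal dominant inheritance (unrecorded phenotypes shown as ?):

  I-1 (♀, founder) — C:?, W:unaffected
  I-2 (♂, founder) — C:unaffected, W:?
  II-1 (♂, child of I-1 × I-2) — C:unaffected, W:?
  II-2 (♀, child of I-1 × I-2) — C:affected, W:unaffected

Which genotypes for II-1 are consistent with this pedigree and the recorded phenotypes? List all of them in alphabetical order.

C/I-1 ? ·: Cc
C/I-2 un ·: cc
C/II-1 un I-1×I-2: cc
C/II-2 aff I-1×I-2: Cc
⇒ C over [I-1,I-2,II-1,II-2]: 1 consistent
W/I-1 un ·: ww
W/I-2 ? ·: ww|Ww
W/II-1 ? I-1×I-2: ww|Ww
W/II-2 un I-1×I-2: ww
⇒ W over [I-1,I-2,II-1,II-2]: 3 consistent

II-1 ∈ {cc Ww, cc ww}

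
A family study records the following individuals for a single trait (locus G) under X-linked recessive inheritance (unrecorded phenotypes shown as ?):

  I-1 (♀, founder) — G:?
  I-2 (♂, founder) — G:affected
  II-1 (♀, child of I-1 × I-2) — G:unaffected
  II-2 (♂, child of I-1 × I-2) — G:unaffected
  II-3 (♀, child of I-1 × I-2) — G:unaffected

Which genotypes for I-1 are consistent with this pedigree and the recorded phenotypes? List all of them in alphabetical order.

I-1 ∈ {X^GX^G, X^GX^g}

G/I-1 ? ·: X^GX^G|X^GX^g
G/I-2 aff ·: X^gY
G/II-1 un I-1×I-2: X^GX^g
G/II-2 un I-1×I-2: X^GY
G/II-3 un I-1×I-2: X^GX^g
⇒ G over [I-1,I-2,II-1,II-2,II-3]: 2 consistent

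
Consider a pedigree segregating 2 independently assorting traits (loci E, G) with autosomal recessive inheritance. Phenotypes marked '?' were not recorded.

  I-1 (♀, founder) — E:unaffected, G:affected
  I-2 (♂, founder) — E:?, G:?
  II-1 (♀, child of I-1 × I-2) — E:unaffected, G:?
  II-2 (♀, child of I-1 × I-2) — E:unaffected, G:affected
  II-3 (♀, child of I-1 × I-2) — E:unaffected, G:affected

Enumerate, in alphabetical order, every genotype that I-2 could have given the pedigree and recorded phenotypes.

I-2 ∈ {EE Gg, EE gg, Ee Gg, Ee gg, ee Gg, ee gg}

E/I-1 un ·: EE|Ee
E/I-2 ? ·: EE|Ee|ee
E/II-1 un I-1×I-2: EE|Ee
E/II-2 un I-1×I-2: EE|Ee
E/II-3 un I-1×I-2: EE|Ee
⇒ E over [I-1,I-2,II-1,II-2,II-3]: 27 consistent
G/I-1 aff ·: gg
G/I-2 ? ·: Gg|gg
G/II-1 ? I-1×I-2: Gg|gg
G/II-2 aff I-1×I-2: gg
G/II-3 aff I-1×I-2: gg
⇒ G over [I-1,I-2,II-1,II-2,II-3]: 3 consistent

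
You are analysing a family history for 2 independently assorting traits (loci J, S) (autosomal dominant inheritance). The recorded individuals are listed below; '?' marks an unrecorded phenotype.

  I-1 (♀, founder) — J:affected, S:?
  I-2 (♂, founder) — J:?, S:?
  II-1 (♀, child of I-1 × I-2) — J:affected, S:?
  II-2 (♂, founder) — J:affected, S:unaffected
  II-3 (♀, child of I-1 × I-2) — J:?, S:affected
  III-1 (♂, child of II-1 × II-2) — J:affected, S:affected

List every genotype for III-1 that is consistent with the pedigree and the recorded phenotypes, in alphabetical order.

III-1 ∈ {JJ Ss, Jj Ss}

J/I-1 aff ·: Jj|JJ
J/I-2 ? ·: jj|Jj|JJ
J/II-1 aff I-1×I-2: Jj|JJ
J/II-2 aff ·: Jj|JJ
J/II-3 ? I-1×I-2: jj|Jj|JJ
J/III-1 aff II-1×II-2: Jj|JJ
⇒ J over [I-1,I-2,II-1,II-2,II-3,III-1]: 64 consistent
S/I-1 ? ·: ss|Ss|SS
S/I-2 ? ·: ss|Ss|SS
S/II-1 ? I-1×I-2: Ss|SS
S/II-2 un ·: ss
S/II-3 aff I-1×I-2: Ss|SS
S/III-1 aff II-1×II-2: Ss
⇒ S over [I-1,I-2,II-1,II-2,II-3,III-1]: 17 consistent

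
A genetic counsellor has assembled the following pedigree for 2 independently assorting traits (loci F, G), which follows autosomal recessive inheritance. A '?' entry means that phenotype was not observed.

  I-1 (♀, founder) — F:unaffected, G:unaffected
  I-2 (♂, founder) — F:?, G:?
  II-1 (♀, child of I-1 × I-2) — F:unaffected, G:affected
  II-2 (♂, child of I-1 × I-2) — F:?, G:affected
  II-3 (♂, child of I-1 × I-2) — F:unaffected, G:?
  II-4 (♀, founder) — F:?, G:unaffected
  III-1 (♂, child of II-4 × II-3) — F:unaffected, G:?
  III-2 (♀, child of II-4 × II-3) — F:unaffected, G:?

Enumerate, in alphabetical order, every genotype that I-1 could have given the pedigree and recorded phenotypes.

F/I-1 un ·: FF|Ff
F/I-2 ? ·: FF|Ff|ff
F/II-1 un I-1×I-2: FF|Ff
F/II-2 ? I-1×I-2: FF|Ff|ff
F/II-3 un I-1×I-2: FF|Ff
F/II-4 ? ·: FF|Ff|ff
F/III-1 un II-4×II-3: FF|Ff
F/III-2 un II-4×II-3: FF|Ff
⇒ F over [I-1,I-2,II-1,II-2,II-3,II-4,III-1,III-2]: 243 consistent
G/I-1 un ·: Gg
G/I-2 ? ·: Gg|gg
G/II-1 aff I-1×I-2: gg
G/II-2 aff I-1×I-2: gg
G/II-3 ? I-1×I-2: GG|Gg|gg
G/II-4 un ·: GG|Gg
G/III-1 ? II-4×II-3: GG|Gg|gg
G/III-2 ? II-4×II-3: GG|Gg|gg
⇒ G over [I-1,I-2,II-1,II-2,II-3,II-4,III-1,III-2]: 41 consistent

I-1 ∈ {FF Gg, Ff Gg}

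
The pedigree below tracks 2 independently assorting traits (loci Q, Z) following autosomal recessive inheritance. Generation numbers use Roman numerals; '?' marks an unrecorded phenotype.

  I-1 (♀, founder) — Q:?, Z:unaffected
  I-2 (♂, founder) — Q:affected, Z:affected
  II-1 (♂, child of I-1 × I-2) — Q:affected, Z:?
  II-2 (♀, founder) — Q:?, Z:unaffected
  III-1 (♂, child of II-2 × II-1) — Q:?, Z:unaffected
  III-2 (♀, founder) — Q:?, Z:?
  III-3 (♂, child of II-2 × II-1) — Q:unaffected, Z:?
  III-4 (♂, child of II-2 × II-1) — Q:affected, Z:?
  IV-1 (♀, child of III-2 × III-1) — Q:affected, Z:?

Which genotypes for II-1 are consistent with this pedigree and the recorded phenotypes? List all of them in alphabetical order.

Q/I-1 ? ·: Qq|qq
Q/I-2 aff ·: qq
Q/II-1 aff I-1×I-2: qq
Q/II-2 ? ·: Qq
Q/III-1 ? II-2×II-1: Qq|qq
Q/III-2 ? ·: Qq|qq
Q/III-3 un II-2×II-1: Qq
Q/III-4 aff II-2×II-1: qq
Q/IV-1 aff III-2×III-1: qq
⇒ Q over [I-1,I-2,II-1,II-2,III-1,III-2,III-3,III-4,IV-1]: 8 consistent
Z/I-1 un ·: ZZ|Zz
Z/I-2 aff ·: zz
Z/II-1 ? I-1×I-2: Zz|zz
Z/II-2 un ·: ZZ|Zz
Z/III-1 un II-2×II-1: ZZ|Zz
Z/III-2 ? ·: ZZ|Zz|zz
Z/III-3 ? II-2×II-1: ZZ|Zz|zz
Z/III-4 ? II-2×II-1: ZZ|Zz|zz
Z/IV-1 ? III-2×III-1: ZZ|Zz|zz
⇒ Z over [I-1,I-2,II-1,II-2,III-1,III-2,III-3,III-4,IV-1]: 321 consistent

II-1 ∈ {qq Zz, qq zz}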